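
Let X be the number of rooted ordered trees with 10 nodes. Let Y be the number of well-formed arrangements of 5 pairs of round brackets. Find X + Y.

A rooted plane tree on 10 nodes has 9 edges, and such trees are counted by C_9. So X = C_9 = 4862.
With 5 pairs the number of balanced bracket strings is the Catalan number C_5. So Y = C_5 = 42.
X + Y = 4862 + 42 = 4904.

4904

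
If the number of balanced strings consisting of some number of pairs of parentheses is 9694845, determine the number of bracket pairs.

15

Balanced strings of n bracket-pairs are counted by C_n. Since C_15 = 9694845, the index is 15.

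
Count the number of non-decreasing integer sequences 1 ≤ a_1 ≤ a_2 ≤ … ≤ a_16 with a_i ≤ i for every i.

Weakly increasing sequences with a_i ≤ i biject with Dyck paths of semilength 16, so there are C_16.
C_16 = C(32,16)/17 = 601080390/17 = 35357670.

35357670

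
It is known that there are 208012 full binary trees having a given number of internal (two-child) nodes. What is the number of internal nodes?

Full binary trees with n internal nodes are counted by C_n, and C_12 = 208012.

12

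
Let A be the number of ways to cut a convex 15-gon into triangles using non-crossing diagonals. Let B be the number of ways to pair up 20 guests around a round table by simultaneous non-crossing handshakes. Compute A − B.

726104

Triangulations of a convex m-gon are counted by C_{m−2}; with m = 15 this is C_13. So A = C_13 = 742900.
Non-crossing handshake pairings of 2n people are counted by C_n; 20 people gives n = 10. So B = C_10 = 16796.
A − B = 742900 − 16796 = 726104.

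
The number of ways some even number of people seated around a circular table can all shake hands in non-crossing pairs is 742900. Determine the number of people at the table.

26

Non-crossing handshake pairings of 2n people are counted by C_n; 742900 = C_13.
So n = 13, and there are 2n = 26 people.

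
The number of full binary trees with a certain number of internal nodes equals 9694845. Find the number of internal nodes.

15

Full binary trees with n internal nodes are counted by C_n. Since C_15 = 9694845, the index is 15.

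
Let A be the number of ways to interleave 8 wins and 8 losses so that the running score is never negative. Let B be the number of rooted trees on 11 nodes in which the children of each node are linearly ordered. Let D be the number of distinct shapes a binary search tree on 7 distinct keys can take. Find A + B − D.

Reading a vote for the leader as '(' and for the other as ')' turns such a sequence into a balanced string of 8 pairs, so the count is C_8. So A = C_8 = 1430.
A rooted plane tree on 11 nodes has 10 edges, and such trees are counted by C_10. So B = C_10 = 16796.
Binary trees (left/right distinguished) on n nodes are counted by C_n; here n = 7. So D = C_7 = 429.
A + B − D = 1430 + 16796 − 429 = 17797.

17797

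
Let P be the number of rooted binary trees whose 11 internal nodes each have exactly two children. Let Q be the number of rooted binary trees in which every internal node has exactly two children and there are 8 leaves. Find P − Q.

58357

Full binary trees with n internal nodes are counted by C_n; here n = 11. So P = C_11 = 58786.
A full binary tree with L leaves has L−1 internal nodes and is counted by C_{L−1}; L = 8 gives C_7. So Q = C_7 = 429.
P − Q = 58786 − 429 = 58357.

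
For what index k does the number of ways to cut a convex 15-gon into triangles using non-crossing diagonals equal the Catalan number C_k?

13

Triangulations of a convex m-gon are counted by C_{m−2}; with m = 15 this is C_13.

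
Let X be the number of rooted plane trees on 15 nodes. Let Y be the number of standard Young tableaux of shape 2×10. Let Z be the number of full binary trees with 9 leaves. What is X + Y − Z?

Rooted ordered (plane) trees on m nodes have m−1 edges and are counted by C_{m−1}; m = 15 gives C_14. So X = C_14 = 2674440.
By the hook-length formula (or a Dyck-path bijection), SYT of shape 2×10 number C_10. So Y = C_10 = 16796.
A full binary tree with L leaves has L−1 internal nodes and is counted by C_{L−1}; L = 9 gives C_8. So Z = C_8 = 1430.
X + Y − Z = 2674440 + 16796 − 1430 = 2689806.

2689806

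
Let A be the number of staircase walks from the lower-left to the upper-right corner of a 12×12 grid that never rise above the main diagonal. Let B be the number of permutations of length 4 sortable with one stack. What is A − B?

207998

Sub-diagonal monotone paths from (0,0) to (12,12) biject with Dyck paths of semilength 12, giving C_12. So A = C_12 = 208012.
Stack-sortable permutations are exactly the 231-avoiding ones, counted by C_n; here n = 4. So B = C_4 = 14.
A − B = 208012 − 14 = 207998.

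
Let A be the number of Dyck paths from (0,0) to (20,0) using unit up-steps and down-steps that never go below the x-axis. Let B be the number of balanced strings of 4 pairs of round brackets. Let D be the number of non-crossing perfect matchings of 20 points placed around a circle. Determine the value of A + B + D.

33606

A Dyck path with 10 up-steps and 10 down-steps has semilength 10, so there are C_10 of them. So A = C_10 = 16796.
With 4 pairs the number of balanced bracket strings is the Catalan number C_4. So B = C_4 = 14.
Non-crossing perfect matchings of 2n points on a circle are counted by C_n; with 20 points, n = 10. So D = C_10 = 16796.
A + B + D = 16796 + 14 + 16796 = 33606.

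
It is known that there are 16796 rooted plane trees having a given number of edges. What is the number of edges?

Rooted ordered trees with n edges are counted by C_n. Since C_10 = 16796, the index is 10.

10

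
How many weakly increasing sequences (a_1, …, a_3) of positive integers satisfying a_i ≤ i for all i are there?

5

Such sub-staircase sequences of length n are counted by C_n; here n = 3.
C_3 = 5.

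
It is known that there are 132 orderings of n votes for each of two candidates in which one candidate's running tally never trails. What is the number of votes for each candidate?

6

Such ballot sequences with n votes each are counted by C_n, and C_6 = 132.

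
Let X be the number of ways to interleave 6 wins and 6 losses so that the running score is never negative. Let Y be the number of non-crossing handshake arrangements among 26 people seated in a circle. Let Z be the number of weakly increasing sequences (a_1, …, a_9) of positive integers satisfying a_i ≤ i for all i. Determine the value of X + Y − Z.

Ballot sequences with n votes each where one side never trails are Dyck words, counted by C_n; here n = 6. So X = C_6 = 132.
With 26 = 2·13 people, non-crossing handshake pairings are non-crossing perfect matchings on a circle, counted by C_13. So Y = C_13 = 742900.
Weakly increasing sequences with a_i ≤ i biject with Dyck paths of semilength 9, so there are C_9. So Z = C_9 = 4862.
X + Y − Z = 132 + 742900 − 4862 = 738170.

738170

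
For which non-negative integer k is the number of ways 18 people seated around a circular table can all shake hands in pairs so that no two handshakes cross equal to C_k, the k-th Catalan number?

9

Non-crossing handshake pairings of 2n people are counted by C_n; 18 people gives n = 9.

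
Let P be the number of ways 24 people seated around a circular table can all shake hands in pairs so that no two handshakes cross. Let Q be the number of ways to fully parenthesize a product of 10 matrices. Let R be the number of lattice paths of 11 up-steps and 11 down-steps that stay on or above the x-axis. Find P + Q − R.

154088

With 24 = 2·12 people, non-crossing handshake pairings are non-crossing perfect matchings on a circle, counted by C_12. So P = C_12 = 208012.
Ways to associate a product of 10 factors correspond to binary trees on 10 leaves, so the count is C_9. So Q = C_9 = 4862.
Dyck paths of semilength n (length 2n) are counted by C_n; here n = 11. So R = C_11 = 58786.
P + Q − R = 208012 + 4862 − 58786 = 154088.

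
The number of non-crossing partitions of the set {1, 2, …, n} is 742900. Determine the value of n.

Non-crossing partitions of [n] are counted by C_n, and C_13 = 742900.

13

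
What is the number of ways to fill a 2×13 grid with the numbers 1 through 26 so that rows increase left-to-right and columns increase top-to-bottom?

742900

By the hook-length formula (or a Dyck-path bijection), SYT of shape 2×13 number C_13.
C_13 = C_12 · 2(2·12+1)/(12+2) = 208012 · 50/14 = 742900.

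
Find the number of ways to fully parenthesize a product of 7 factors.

Bracketing 7 factors into binary products is counted by C_{7−1} = C_6.
C_6 = C_5 · 2(2·5+1)/(5+2) = 42 · 22/7 = 132.

132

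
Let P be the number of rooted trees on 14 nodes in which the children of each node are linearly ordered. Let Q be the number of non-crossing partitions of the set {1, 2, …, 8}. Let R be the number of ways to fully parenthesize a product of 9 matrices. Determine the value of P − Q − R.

740040

Rooted ordered (plane) trees on m nodes have m−1 edges and are counted by C_{m−1}; m = 14 gives C_13. So P = C_13 = 742900.
The non-crossing partitions of [8] form a lattice of size C_8. So Q = C_8 = 1430.
Ways to associate a product of 9 factors correspond to binary trees on 9 leaves, so the count is C_8. So R = C_8 = 1430.
P − Q − R = 742900 − 1430 − 1430 = 740040.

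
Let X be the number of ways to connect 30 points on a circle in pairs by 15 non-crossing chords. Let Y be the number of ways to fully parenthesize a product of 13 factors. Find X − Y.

9486833

Non-crossing perfect matchings of 2n points on a circle are counted by C_n; with 30 points, n = 15. So X = C_15 = 9694845.
Parenthesizations of m factors correspond to full binary trees with m leaves, counted by C_{m−1}; m = 13 gives C_12. So Y = C_12 = 208012.
X − Y = 9694845 − 208012 = 9486833.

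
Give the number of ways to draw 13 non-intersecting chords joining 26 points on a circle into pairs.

Pairing 26 circle points by 13 non-crossing chords gives C_13 matchings.
C_13 = C(26,13)/14 = 10400600/14 = 742900.

742900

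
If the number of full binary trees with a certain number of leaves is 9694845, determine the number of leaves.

16

Full binary trees with L leaves are counted by C_{L−1}. Since C_15 = 9694845, the index is 15.
So the index is 15, and the number of leaves is 15 + 1 = 16.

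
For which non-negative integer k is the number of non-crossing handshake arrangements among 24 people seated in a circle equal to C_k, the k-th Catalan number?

With 24 = 2·12 people, non-crossing handshake pairings are non-crossing perfect matchings on a circle, counted by C_12.

12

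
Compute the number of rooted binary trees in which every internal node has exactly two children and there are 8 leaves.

429

Full binary trees with 8 leaves have 8−1 = 7 internal nodes, so there are C_7 of them.
C_7 = C(14,7)/8 = 3432/8 = 429.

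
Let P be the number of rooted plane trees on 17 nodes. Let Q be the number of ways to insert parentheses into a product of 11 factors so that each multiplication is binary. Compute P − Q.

35340874

Rooted ordered (plane) trees on m nodes have m−1 edges and are counted by C_{m−1}; m = 17 gives C_16. So P = C_16 = 35357670.
Bracketing 11 factors into binary products is counted by C_{11−1} = C_10. So Q = C_10 = 16796.
P − Q = 35357670 − 16796 = 35340874.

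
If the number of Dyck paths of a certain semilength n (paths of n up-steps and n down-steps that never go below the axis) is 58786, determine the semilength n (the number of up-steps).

Dyck paths of semilength n are counted by C_n. The Catalan number equal to 58786 is C_11.

11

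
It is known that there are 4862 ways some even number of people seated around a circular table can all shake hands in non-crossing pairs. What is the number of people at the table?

Non-crossing handshake pairings of 2n people are counted by C_n; 4862 = C_9.
So n = 9, and there are 2n = 18 people.

18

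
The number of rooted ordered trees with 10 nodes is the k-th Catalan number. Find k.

Rooted ordered (plane) trees on m nodes have m−1 edges and are counted by C_{m−1}; m = 10 gives C_9.

9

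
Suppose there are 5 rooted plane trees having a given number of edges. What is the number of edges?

3

Rooted ordered trees with n edges are counted by C_n. The Catalan number equal to 5 is C_3.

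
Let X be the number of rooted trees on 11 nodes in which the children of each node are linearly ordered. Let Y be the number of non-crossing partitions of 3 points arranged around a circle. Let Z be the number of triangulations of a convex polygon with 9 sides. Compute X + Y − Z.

A rooted plane tree on 11 nodes has 10 edges, and such trees are counted by C_10. So X = C_10 = 16796.
Non-crossing partitions of an n-element set are counted by C_n; here n = 3. So Y = C_3 = 5.
Triangulations of a convex m-gon are counted by C_{m−2}; with m = 9 this is C_7. So Z = C_7 = 429.
X + Y − Z = 16796 + 5 − 429 = 16372.

16372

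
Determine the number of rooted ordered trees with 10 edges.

16796

Rooted ordered trees with n edges are counted by C_n; here n = 10.
C_10 = 16796.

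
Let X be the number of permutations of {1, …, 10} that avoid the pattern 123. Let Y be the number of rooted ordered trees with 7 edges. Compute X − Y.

For any fixed pattern of length 3, the pattern-avoiding permutations of [10] number C_10. So X = C_10 = 16796.
Rooted ordered trees with n edges are counted by C_n; here n = 7. So Y = C_7 = 429.
X − Y = 16796 − 429 = 16367.

16367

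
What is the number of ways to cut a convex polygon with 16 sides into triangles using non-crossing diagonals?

2674440

A convex 16-gon is triangulated into 14 triangles, and the number of such triangulations is the Catalan number C_{16−2} = C_14.
C_14 = C(28,14)/15 = 40116600/15 = 2674440.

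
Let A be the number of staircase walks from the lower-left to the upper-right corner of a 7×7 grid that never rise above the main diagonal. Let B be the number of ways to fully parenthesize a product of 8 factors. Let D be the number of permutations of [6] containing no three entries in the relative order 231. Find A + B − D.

Sub-diagonal monotone paths from (0,0) to (7,7) biject with Dyck paths of semilength 7, giving C_7. So A = C_7 = 429.
Ways to associate a product of 8 factors correspond to binary trees on 8 leaves, so the count is C_7. So B = C_7 = 429.
Permutations of [n] avoiding any single length-3 pattern are counted by C_n; here n = 6. So D = C_6 = 132.
A + B − D = 429 + 429 − 132 = 726.

726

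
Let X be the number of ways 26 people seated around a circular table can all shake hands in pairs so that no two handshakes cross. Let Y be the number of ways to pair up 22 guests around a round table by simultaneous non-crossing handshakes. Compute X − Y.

684114

Non-crossing handshake pairings of 2n people are counted by C_n; 26 people gives n = 13. So X = C_13 = 742900.
With 22 = 2·11 people, non-crossing handshake pairings are non-crossing perfect matchings on a circle, counted by C_11. So Y = C_11 = 58786.
X − Y = 742900 − 58786 = 684114.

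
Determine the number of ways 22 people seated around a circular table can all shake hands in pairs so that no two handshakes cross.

58786

With 22 = 2·11 people, non-crossing handshake pairings are non-crossing perfect matchings on a circle, counted by C_11.
C_11 = C(22,11)/12 = 705432/12 = 58786.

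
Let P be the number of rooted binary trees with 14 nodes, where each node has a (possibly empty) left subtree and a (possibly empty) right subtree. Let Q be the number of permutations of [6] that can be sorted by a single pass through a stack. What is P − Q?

2674308

There are C_n binary search tree shapes on n keys; with n = 14 that is C_14. So P = C_14 = 2674440.
By Knuth's characterisation, the stack-sortable permutations of length 6 are the 231-avoiders, numbering C_6. So Q = C_6 = 132.
P − Q = 2674440 − 132 = 2674308.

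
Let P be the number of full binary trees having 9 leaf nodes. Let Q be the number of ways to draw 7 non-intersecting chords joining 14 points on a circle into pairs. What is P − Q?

1001

A full binary tree with L leaves has L−1 internal nodes and is counted by C_{L−1}; L = 9 gives C_8. So P = C_8 = 1430.
Pairing 14 circle points by 7 non-crossing chords gives C_7 matchings. So Q = C_7 = 429.
P − Q = 1430 − 429 = 1001.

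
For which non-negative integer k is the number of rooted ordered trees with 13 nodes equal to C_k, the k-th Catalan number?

A rooted plane tree on 13 nodes has 12 edges, and such trees are counted by C_12.

12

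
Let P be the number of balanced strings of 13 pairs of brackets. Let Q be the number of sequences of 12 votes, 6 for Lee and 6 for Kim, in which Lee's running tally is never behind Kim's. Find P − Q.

With 13 pairs the number of balanced bracket strings is the Catalan number C_13. So P = C_13 = 742900.
Ballot sequences with n votes each where one side never trails are Dyck words, counted by C_n; here n = 6. So Q = C_6 = 132.
P − Q = 742900 − 132 = 742768.

742768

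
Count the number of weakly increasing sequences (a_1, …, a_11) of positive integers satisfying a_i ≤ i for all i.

58786

Such sub-staircase sequences of length n are counted by C_n; here n = 11.
C_11 = C_10 · 2(2·10+1)/(10+2) = 16796 · 42/12 = 58786.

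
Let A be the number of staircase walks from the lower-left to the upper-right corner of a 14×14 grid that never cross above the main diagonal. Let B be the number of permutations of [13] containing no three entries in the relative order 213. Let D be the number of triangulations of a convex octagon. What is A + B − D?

Monotone paths in an n×n grid that stay weakly below the diagonal are counted by C_n; here n = 14. So A = C_14 = 2674440.
Permutations of [n] avoiding any single length-3 pattern are counted by C_n; here n = 13. So B = C_13 = 742900.
The number of triangulations of an 8-gon is the Catalan number C_6 (index = sides − 2). So D = C_6 = 132.
A + B − D = 2674440 + 742900 − 132 = 3417208.

3417208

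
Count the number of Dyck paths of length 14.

429

Dyck paths of semilength n (length 2n) are counted by C_n; here n = 7.
C_7 = C(14,7)/8 = 3432/8 = 429.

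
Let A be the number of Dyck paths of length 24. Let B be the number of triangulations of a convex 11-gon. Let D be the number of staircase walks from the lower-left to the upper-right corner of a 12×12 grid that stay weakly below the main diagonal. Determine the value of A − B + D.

Paths of 12 up- and 12 down-steps that never dip below the axis are Dyck paths; their count is C_12. So A = C_12 = 208012.
Triangulations of a convex m-gon are counted by C_{m−2}; with m = 11 this is C_9. So B = C_9 = 4862.
Monotone paths in an n×n grid that stay weakly below the diagonal are counted by C_n; here n = 12. So D = C_12 = 208012.
A − B + D = 208012 − 4862 + 208012 = 411162.

411162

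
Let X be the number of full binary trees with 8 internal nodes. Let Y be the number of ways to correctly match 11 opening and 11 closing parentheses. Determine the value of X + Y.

Full binary trees with n internal nodes are counted by C_n; here n = 8. So X = C_8 = 1430.
With 11 pairs the number of balanced bracket strings is the Catalan number C_11. So Y = C_11 = 58786.
X + Y = 1430 + 58786 = 60216.

60216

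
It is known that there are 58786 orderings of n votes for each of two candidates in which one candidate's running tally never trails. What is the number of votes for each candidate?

11

Such ballot sequences with n votes each are counted by C_n. The Catalan number equal to 58786 is C_11.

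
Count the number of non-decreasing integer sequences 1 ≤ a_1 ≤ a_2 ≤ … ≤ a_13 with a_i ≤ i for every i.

742900

Weakly increasing sequences with a_i ≤ i biject with Dyck paths of semilength 13, so there are C_13.
C_13 = 742900.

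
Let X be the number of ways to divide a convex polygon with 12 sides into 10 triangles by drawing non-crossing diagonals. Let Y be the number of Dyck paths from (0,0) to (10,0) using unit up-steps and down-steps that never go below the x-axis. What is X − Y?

A convex 12-gon is triangulated into 10 triangles, and the number of such triangulations is the Catalan number C_{12−2} = C_10. So X = C_10 = 16796.
Dyck paths of semilength n (length 2n) are counted by C_n; here n = 5. So Y = C_5 = 42.
X − Y = 16796 − 42 = 16754.

16754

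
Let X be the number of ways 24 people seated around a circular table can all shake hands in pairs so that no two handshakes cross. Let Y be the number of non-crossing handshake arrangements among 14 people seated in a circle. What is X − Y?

207583

With 24 = 2·12 people, non-crossing handshake pairings are non-crossing perfect matchings on a circle, counted by C_12. So X = C_12 = 208012.
Non-crossing handshake pairings of 2n people are counted by C_n; 14 people gives n = 7. So Y = C_7 = 429.
X − Y = 208012 − 429 = 207583.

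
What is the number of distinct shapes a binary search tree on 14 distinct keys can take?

2674440

Rooted binary trees with 14 nodes (each child slot possibly empty) number C_14.
C_14 = 2674440.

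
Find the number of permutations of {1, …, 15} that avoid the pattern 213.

9694845

Permutations of [n] avoiding any single length-3 pattern are counted by C_n; here n = 15.
C_15 = C(30,15)/16 = 155117520/16 = 9694845.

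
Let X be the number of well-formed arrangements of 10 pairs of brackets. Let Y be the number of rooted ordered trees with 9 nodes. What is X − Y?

A balanced arrangement of 10 bracket pairs is a Dyck word of semilength 10, so the count is C_10. So X = C_10 = 16796.
A rooted plane tree on 9 nodes has 8 edges, and such trees are counted by C_8. So Y = C_8 = 1430.
X − Y = 16796 − 1430 = 15366.

15366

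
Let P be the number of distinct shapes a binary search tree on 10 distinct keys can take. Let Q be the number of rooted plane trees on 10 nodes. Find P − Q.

11934

Binary trees (left/right distinguished) on n nodes are counted by C_n; here n = 10. So P = C_10 = 16796.
A rooted plane tree on 10 nodes has 9 edges, and such trees are counted by C_9. So Q = C_9 = 4862.
P − Q = 16796 − 4862 = 11934.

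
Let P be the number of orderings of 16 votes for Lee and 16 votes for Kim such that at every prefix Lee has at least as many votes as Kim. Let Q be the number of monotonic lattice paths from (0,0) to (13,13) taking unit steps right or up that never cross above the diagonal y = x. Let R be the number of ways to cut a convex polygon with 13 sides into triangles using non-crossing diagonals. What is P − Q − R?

34555984

Reading a vote for the leader as '(' and for the other as ')' turns such a sequence into a balanced string of 16 pairs, so the count is C_16. So P = C_16 = 35357670.
Sub-diagonal monotone paths from (0,0) to (13,13) biject with Dyck paths of semilength 13, giving C_13. So Q = C_13 = 742900.
A convex 13-gon is triangulated into 11 triangles, and the number of such triangulations is the Catalan number C_{13−2} = C_11. So R = C_11 = 58786.
P − Q − R = 35357670 − 742900 − 58786 = 34555984.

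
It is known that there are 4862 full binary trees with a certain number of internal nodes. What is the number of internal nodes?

Full binary trees with n internal nodes are counted by C_n. The Catalan number equal to 4862 is C_9.

9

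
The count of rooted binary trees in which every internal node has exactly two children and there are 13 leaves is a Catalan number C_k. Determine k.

12

A full binary tree with L leaves has L−1 internal nodes and is counted by C_{L−1}; L = 13 gives C_12.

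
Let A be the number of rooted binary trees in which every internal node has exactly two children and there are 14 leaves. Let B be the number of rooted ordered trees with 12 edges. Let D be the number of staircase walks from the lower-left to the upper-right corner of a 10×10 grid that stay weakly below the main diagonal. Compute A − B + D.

551684

Full binary trees with 14 leaves have 14−1 = 13 internal nodes, so there are C_13 of them. So A = C_13 = 742900.
Rooted ordered trees with n edges are counted by C_n; here n = 12. So B = C_12 = 208012.
Sub-diagonal monotone paths from (0,0) to (10,10) biject with Dyck paths of semilength 10, giving C_10. So D = C_10 = 16796.
A − B + D = 742900 − 208012 + 16796 = 551684.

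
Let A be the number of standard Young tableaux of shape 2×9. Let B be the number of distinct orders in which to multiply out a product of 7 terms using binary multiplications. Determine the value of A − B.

4730

Standard Young tableaux of shape 2×n are counted by C_n; here n = 9. So A = C_9 = 4862.
Ways to associate a product of 7 factors correspond to binary trees on 7 leaves, so the count is C_6. So B = C_6 = 132.
A − B = 4862 − 132 = 4730.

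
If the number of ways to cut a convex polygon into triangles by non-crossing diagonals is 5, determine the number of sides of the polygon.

5

Triangulations of a convex m-gon are counted by C_{m−2}. The Catalan number equal to 5 is C_3.
So m − 2 = 3, giving m = 5 sides.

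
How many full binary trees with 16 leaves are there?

Full binary trees with 16 leaves have 16−1 = 15 internal nodes, so there are C_15 of them.
C_15 = C(30,15)/16 = 155117520/16 = 9694845.

9694845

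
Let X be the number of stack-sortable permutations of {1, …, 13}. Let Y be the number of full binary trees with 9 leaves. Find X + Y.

744330

Stack-sortable permutations are exactly the 231-avoiding ones, counted by C_n; here n = 13. So X = C_13 = 742900.
A full binary tree with L leaves has L−1 internal nodes and is counted by C_{L−1}; L = 9 gives C_8. So Y = C_8 = 1430.
X + Y = 742900 + 1430 = 744330.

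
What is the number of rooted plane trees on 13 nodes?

A rooted plane tree on 13 nodes has 12 edges, and such trees are counted by C_12.
C_12 = C(24,12)/13 = 2704156/13 = 208012.

208012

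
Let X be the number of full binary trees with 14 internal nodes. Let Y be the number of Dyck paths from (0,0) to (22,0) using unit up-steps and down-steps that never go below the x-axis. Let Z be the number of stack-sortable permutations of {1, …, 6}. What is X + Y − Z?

Full binary trees with n internal nodes are counted by C_n; here n = 14. So X = C_14 = 2674440.
A Dyck path with 11 up-steps and 11 down-steps has semilength 11, so there are C_11 of them. So Y = C_11 = 58786.
Stack-sortable permutations are exactly the 231-avoiding ones, counted by C_n; here n = 6. So Z = C_6 = 132.
X + Y − Z = 2674440 + 58786 − 132 = 2733094.

2733094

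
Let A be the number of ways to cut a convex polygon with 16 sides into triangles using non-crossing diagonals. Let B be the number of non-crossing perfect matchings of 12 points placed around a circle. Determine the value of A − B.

2674308

The number of triangulations of a 16-gon is the Catalan number C_14 (index = sides − 2). So A = C_14 = 2674440.
Pairing 12 circle points by 6 non-crossing chords gives C_6 matchings. So B = C_6 = 132.
A − B = 2674440 − 132 = 2674308.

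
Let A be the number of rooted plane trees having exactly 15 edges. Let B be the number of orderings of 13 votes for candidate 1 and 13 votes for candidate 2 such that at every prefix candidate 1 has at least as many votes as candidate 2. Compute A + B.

10437745

A rooted plane tree with 15 edges has 16 nodes, and the count is C_15. So A = C_15 = 9694845.
Reading a vote for the leader as '(' and for the other as ')' turns such a sequence into a balanced string of 13 pairs, so the count is C_13. So B = C_13 = 742900.
A + B = 9694845 + 742900 = 10437745.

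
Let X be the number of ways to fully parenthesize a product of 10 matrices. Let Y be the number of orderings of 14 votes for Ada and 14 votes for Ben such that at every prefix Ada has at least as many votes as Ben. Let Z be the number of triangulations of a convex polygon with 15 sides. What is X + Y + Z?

Bracketing 10 factors into binary products is counted by C_{10−1} = C_9. So X = C_9 = 4862.
Ballot sequences with n votes each where one side never trails are Dyck words, counted by C_n; here n = 14. So Y = C_14 = 2674440.
A convex 15-gon is triangulated into 13 triangles, and the number of such triangulations is the Catalan number C_{15−2} = C_13. So Z = C_13 = 742900.
X + Y + Z = 4862 + 2674440 + 742900 = 3422202.

3422202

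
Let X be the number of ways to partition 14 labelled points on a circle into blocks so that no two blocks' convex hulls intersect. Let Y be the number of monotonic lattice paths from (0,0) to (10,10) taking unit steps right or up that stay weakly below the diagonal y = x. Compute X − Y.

The non-crossing partitions of [14] form a lattice of size C_14. So X = C_14 = 2674440.
Sub-diagonal monotone paths from (0,0) to (10,10) biject with Dyck paths of semilength 10, giving C_10. So Y = C_10 = 16796.
X − Y = 2674440 − 16796 = 2657644.

2657644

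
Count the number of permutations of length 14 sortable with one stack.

2674440

Stack-sortable permutations are exactly the 231-avoiding ones, counted by C_n; here n = 14.
C_14 = 2674440.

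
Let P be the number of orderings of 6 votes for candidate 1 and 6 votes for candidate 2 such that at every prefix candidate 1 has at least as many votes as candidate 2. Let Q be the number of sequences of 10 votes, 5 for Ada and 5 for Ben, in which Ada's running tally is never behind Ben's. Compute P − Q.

Ballot sequences with n votes each where one side never trails are Dyck words, counted by C_n; here n = 6. So P = C_6 = 132.
Reading a vote for the leader as '(' and for the other as ')' turns such a sequence into a balanced string of 5 pairs, so the count is C_5. So Q = C_5 = 42.
P − Q = 132 − 42 = 90.

90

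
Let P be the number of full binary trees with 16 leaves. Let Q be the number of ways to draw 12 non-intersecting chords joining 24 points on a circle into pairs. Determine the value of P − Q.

9486833

A full binary tree with L leaves has L−1 internal nodes and is counted by C_{L−1}; L = 16 gives C_15. So P = C_15 = 9694845.
Pairing 24 circle points by 12 non-crossing chords gives C_12 matchings. So Q = C_12 = 208012.
P − Q = 9694845 − 208012 = 9486833.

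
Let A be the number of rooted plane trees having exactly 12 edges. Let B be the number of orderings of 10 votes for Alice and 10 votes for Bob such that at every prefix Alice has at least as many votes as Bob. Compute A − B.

191216

A rooted plane tree with 12 edges has 13 nodes, and the count is C_12. So A = C_12 = 208012.
Reading a vote for the leader as '(' and for the other as ')' turns such a sequence into a balanced string of 10 pairs, so the count is C_10. So B = C_10 = 16796.
A − B = 208012 − 16796 = 191216.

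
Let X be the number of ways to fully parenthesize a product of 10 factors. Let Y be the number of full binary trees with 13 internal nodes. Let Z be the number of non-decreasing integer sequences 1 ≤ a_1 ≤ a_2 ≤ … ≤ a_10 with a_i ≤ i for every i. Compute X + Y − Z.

Parenthesizations of m factors correspond to full binary trees with m leaves, counted by C_{m−1}; m = 10 gives C_9. So X = C_9 = 4862.
The number of full binary trees on 13 internal nodes is the Catalan number C_13. So Y = C_13 = 742900.
Such sub-staircase sequences of length n are counted by C_n; here n = 10. So Z = C_10 = 16796.
X + Y − Z = 4862 + 742900 − 16796 = 730966.

730966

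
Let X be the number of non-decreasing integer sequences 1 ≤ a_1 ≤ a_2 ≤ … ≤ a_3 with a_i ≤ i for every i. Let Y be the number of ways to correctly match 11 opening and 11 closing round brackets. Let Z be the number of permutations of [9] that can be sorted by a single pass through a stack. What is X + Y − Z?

Such sub-staircase sequences of length n are counted by C_n; here n = 3. So X = C_3 = 5.
With 11 pairs the number of balanced bracket strings is the Catalan number C_11. So Y = C_11 = 58786.
By Knuth's characterisation, the stack-sortable permutations of length 9 are the 231-avoiders, numbering C_9. So Z = C_9 = 4862.
X + Y − Z = 5 + 58786 − 4862 = 53929.

53929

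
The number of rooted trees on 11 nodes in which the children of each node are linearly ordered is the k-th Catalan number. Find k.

A rooted plane tree on 11 nodes has 10 edges, and such trees are counted by C_10.

10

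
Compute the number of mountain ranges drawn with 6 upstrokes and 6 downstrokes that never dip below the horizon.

Paths of 6 up- and 6 down-steps that never dip below the axis are Dyck paths; their count is C_6.
C_6 = C_5 · 2(2·5+1)/(5+2) = 42 · 22/7 = 132.

132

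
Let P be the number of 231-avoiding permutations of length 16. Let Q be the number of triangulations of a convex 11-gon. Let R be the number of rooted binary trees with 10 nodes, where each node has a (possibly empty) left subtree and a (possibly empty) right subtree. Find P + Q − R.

Permutations of [n] avoiding any single length-3 pattern are counted by C_n; here n = 16. So P = C_16 = 35357670.
Triangulations of a convex m-gon are counted by C_{m−2}; with m = 11 this is C_9. So Q = C_9 = 4862.
There are C_n binary search tree shapes on n keys; with n = 10 that is C_10. So R = C_10 = 16796.
P + Q − R = 35357670 + 4862 − 16796 = 35345736.

35345736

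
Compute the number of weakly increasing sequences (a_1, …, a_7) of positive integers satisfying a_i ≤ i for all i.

429

Weakly increasing sequences with a_i ≤ i biject with Dyck paths of semilength 7, so there are C_7.
C_7 = 429.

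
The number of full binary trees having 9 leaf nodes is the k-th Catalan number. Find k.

8

Full binary trees with 9 leaves have 9−1 = 8 internal nodes, so there are C_8 of them.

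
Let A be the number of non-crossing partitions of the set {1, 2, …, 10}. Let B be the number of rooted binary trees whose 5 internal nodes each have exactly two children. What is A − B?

16754

Non-crossing partitions of an n-element set are counted by C_n; here n = 10. So A = C_10 = 16796.
The number of full binary trees on 5 internal nodes is the Catalan number C_5. So B = C_5 = 42.
A − B = 16796 − 42 = 16754.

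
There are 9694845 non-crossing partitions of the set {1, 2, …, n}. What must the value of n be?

Non-crossing partitions of [n] are counted by C_n. The Catalan number equal to 9694845 is C_15.

15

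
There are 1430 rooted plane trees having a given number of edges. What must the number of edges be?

Rooted ordered trees with n edges are counted by C_n, and C_8 = 1430.

8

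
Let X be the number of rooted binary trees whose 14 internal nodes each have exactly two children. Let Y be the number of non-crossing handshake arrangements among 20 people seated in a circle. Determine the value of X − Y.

2657644

The number of full binary trees on 14 internal nodes is the Catalan number C_14. So X = C_14 = 2674440.
Non-crossing handshake pairings of 2n people are counted by C_n; 20 people gives n = 10. So Y = C_10 = 16796.
X − Y = 2674440 − 16796 = 2657644.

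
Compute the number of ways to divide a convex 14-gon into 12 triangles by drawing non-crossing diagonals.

Triangulations of a convex m-gon are counted by C_{m−2}; with m = 14 this is C_12.
C_12 = 208012.

208012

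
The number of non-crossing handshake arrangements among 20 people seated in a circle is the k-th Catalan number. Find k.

10

With 20 = 2·10 people, non-crossing handshake pairings are non-crossing perfect matchings on a circle, counted by C_10.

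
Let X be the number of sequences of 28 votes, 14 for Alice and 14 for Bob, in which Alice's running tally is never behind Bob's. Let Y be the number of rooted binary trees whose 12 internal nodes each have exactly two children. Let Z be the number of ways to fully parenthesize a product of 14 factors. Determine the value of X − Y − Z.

Ballot sequences with n votes each where one side never trails are Dyck words, counted by C_n; here n = 14. So X = C_14 = 2674440.
The number of full binary trees on 12 internal nodes is the Catalan number C_12. So Y = C_12 = 208012.
Ways to associate a product of 14 factors correspond to binary trees on 14 leaves, so the count is C_13. So Z = C_13 = 742900.
X − Y − Z = 2674440 − 208012 − 742900 = 1723528.

1723528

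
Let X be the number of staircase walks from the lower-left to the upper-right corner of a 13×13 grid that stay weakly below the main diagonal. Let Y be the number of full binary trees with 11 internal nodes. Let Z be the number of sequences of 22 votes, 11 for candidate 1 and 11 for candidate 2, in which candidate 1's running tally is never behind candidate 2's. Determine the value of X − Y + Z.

742900

Monotone paths in an n×n grid that stay weakly below the diagonal are counted by C_n; here n = 13. So X = C_13 = 742900.
The number of full binary trees on 11 internal nodes is the Catalan number C_11. So Y = C_11 = 58786.
Ballot sequences with n votes each where one side never trails are Dyck words, counted by C_n; here n = 11. So Z = C_11 = 58786.
X − Y + Z = 742900 − 58786 + 58786 = 742900.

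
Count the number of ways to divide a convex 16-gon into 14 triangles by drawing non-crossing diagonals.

A convex 16-gon is triangulated into 14 triangles, and the number of such triangulations is the Catalan number C_{16−2} = C_14.
C_14 = C(28,14)/15 = 40116600/15 = 2674440.

2674440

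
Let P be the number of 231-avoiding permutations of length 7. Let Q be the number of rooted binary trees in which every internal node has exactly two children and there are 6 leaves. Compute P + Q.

471

Permutations of [n] avoiding any single length-3 pattern are counted by C_n; here n = 7. So P = C_7 = 429.
Full binary trees with 6 leaves have 6−1 = 5 internal nodes, so there are C_5 of them. So Q = C_5 = 42.
P + Q = 429 + 42 = 471.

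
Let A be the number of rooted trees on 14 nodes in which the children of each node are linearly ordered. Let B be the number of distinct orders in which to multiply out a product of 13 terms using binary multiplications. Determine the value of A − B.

534888

A rooted plane tree on 14 nodes has 13 edges, and such trees are counted by C_13. So A = C_13 = 742900.
Ways to associate a product of 13 factors correspond to binary trees on 13 leaves, so the count is C_12. So B = C_12 = 208012.
A − B = 742900 − 208012 = 534888.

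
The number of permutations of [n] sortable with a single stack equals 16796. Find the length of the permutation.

10

Stack-sortable permutations of [n] are counted by C_n, and C_10 = 16796.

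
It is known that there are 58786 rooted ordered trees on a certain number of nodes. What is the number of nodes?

12

Rooted ordered trees on m nodes are counted by C_{m−1}, and C_11 = 58786.
So the index is 11, and the number of nodes is 11 + 1 = 12.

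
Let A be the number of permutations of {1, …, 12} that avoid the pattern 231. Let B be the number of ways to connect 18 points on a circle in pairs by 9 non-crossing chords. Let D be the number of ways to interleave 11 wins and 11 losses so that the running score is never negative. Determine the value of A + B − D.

154088

For any fixed pattern of length 3, the pattern-avoiding permutations of [12] number C_12. So A = C_12 = 208012.
Pairing 18 circle points by 9 non-crossing chords gives C_9 matchings. So B = C_9 = 4862.
Reading a vote for the leader as '(' and for the other as ')' turns such a sequence into a balanced string of 11 pairs, so the count is C_11. So D = C_11 = 58786.
A + B − D = 208012 + 4862 − 58786 = 154088.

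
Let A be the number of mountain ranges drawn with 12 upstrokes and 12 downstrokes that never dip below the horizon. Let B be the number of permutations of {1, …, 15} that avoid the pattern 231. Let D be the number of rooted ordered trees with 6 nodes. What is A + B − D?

A Dyck path with 12 up-steps and 12 down-steps has semilength 12, so there are C_12 of them. So A = C_12 = 208012.
For any fixed pattern of length 3, the pattern-avoiding permutations of [15] number C_15. So B = C_15 = 9694845.
Rooted ordered (plane) trees on m nodes have m−1 edges and are counted by C_{m−1}; m = 6 gives C_5. So D = C_5 = 42.
A + B − D = 208012 + 9694845 − 42 = 9902815.

9902815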